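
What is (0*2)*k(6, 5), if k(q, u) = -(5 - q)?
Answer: 0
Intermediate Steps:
k(q, u) = -5 + q
(0*2)*k(6, 5) = (0*2)*(-5 + 6) = 0*1 = 0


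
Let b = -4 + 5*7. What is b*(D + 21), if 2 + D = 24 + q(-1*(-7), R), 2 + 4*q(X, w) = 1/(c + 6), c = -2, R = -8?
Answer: 21111/16 ≈ 1319.4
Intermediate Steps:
q(X, w) = -7/16 (q(X, w) = -1/2 + 1/(4*(-2 + 6)) = -1/2 + (1/4)/4 = -1/2 + (1/4)*(1/4) = -1/2 + 1/16 = -7/16)
D = 345/16 (D = -2 + (24 - 7/16) = -2 + 377/16 = 345/16 ≈ 21.563)
b = 31 (b = -4 + 35 = 31)
b*(D + 21) = 31*(345/16 + 21) = 31*(681/16) = 21111/16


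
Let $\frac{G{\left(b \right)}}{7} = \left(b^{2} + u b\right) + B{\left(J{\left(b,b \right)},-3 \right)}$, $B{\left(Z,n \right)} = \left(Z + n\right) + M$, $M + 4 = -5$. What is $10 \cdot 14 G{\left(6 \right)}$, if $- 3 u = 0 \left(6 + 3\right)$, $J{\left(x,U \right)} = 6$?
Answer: $29400$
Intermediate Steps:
$M = -9$ ($M = -4 - 5 = -9$)
$B{\left(Z,n \right)} = -9 + Z + n$ ($B{\left(Z,n \right)} = \left(Z + n\right) - 9 = -9 + Z + n$)
$u = 0$ ($u = - \frac{0 \left(6 + 3\right)}{3} = - \frac{0 \cdot 9}{3} = \left(- \frac{1}{3}\right) 0 = 0$)
$G{\left(b \right)} = -42 + 7 b^{2}$ ($G{\left(b \right)} = 7 \left(\left(b^{2} + 0 b\right) - 6\right) = 7 \left(\left(b^{2} + 0\right) - 6\right) = 7 \left(b^{2} - 6\right) = 7 \left(-6 + b^{2}\right) = -42 + 7 b^{2}$)
$10 \cdot 14 G{\left(6 \right)} = 10 \cdot 14 \left(-42 + 7 \cdot 6^{2}\right) = 140 \left(-42 + 7 \cdot 36\right) = 140 \left(-42 + 252\right) = 140 \cdot 210 = 29400$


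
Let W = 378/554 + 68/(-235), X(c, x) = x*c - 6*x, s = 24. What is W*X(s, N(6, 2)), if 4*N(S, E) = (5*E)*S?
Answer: 1381266/13019 ≈ 106.10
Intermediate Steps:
N(S, E) = 5*E*S/4 (N(S, E) = ((5*E)*S)/4 = (5*E*S)/4 = 5*E*S/4)
X(c, x) = -6*x + c*x (X(c, x) = c*x - 6*x = -6*x + c*x)
W = 25579/65095 (W = 378*(1/554) + 68*(-1/235) = 189/277 - 68/235 = 25579/65095 ≈ 0.39295)
W*X(s, N(6, 2)) = 25579*(((5/4)*2*6)*(-6 + 24))/65095 = 25579*(15*18)/65095 = (25579/65095)*270 = 1381266/13019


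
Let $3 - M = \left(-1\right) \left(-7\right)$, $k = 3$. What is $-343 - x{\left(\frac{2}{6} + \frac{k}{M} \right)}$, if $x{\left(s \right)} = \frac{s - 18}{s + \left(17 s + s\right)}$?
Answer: $- \frac{32806}{95} \approx -345.33$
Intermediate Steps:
$M = -4$ ($M = 3 - \left(-1\right) \left(-7\right) = 3 - 7 = -4$)
$x{\left(s \right)} = \frac{-18 + s}{19 s}$ ($x{\left(s \right)} = \frac{-18 + s}{s + 18 s} = \frac{-18 + s}{19 s}$)
$-343 - x{\left(\frac{2}{6} + \frac{k}{M} \right)} = -343 - \frac{-18 + \left(\frac{2}{6} + \frac{3}{-4}\right)}{19 \left(\frac{2}{6} + \frac{3}{-4}\right)} = -343 - \frac{-18 + \left(2 \cdot \frac{1}{6} + 3 \left(- \frac{1}{4}\right)\right)}{19 \left(2 \cdot \frac{1}{6} + 3 \left(- \frac{1}{4}\right)\right)} = -343 - \frac{-18 + \left(\frac{1}{3} - \frac{3}{4}\right)}{19 \left(\frac{1}{3} - \frac{3}{4}\right)} = -343 - \frac{-18 - \frac{5}{12}}{19 \left(- \frac{5}{12}\right)} = -343 - \frac{1}{19} \left(- \frac{12}{5}\right) \left(- \frac{221}{12}\right) = -343 - \frac{221}{95} = - \frac{32806}{95}$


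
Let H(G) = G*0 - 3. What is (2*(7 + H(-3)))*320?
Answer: 2560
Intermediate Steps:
H(G) = -3 (H(G) = 0 - 3 = -3)
(2*(7 + H(-3)))*320 = (2*(7 - 3))*320 = (2*4)*320 = 8*320 = 2560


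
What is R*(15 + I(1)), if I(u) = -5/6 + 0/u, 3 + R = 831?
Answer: 11730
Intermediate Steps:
R = 828 (R = -3 + 831 = 828)
I(u) = -5/6 (I(u) = -5*1/6 + 0 = -5/6 + 0 = -5/6)
R*(15 + I(1)) = 828*(15 - 5/6) = 828*(85/6) = 11730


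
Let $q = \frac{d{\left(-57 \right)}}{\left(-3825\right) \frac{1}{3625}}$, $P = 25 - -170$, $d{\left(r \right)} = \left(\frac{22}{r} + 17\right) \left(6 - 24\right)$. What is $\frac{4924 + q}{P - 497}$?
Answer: $- \frac{2522993}{146319} \approx -17.243$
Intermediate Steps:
$d{\left(r \right)} = -306 - \frac{396}{r}$ ($d{\left(r \right)} = \left(17 + \frac{22}{r}\right) \left(-18\right) = -306 - \frac{396}{r}$)
$P = 195$ ($P = 25 + 170 = 195$)
$q = \frac{274630}{969}$ ($q = \frac{-306 - \frac{396}{-57}}{\left(-3825\right) \frac{1}{3625}} = \frac{-306 - - \frac{132}{19}}{\left(-3825\right) \frac{1}{3625}} = \frac{-306 + \frac{132}{19}}{- \frac{153}{145}} = \left(- \frac{5682}{19}\right) \left(- \frac{145}{153}\right) = \frac{274630}{969} \approx 283.42$)
$\frac{4924 + q}{P - 497} = \frac{4924 + \frac{274630}{969}}{195 - 497} = \frac{5045986}{969 \left(-302\right)} = \frac{5045986}{969} \left(- \frac{1}{302}\right) = - \frac{2522993}{146319}$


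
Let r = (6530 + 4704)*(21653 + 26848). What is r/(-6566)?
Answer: -272430117/3283 ≈ -82982.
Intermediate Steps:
r = 544860234 (r = 11234*48501 = 544860234)
r/(-6566) = 544860234/(-6566) = 544860234*(-1/6566) = -272430117/3283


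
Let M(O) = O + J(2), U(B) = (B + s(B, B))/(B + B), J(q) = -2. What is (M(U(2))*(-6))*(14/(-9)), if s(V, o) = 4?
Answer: -14/3 ≈ -4.6667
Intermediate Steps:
U(B) = (4 + B)/(2*B) (U(B) = (B + 4)/(B + B) = (4 + B)/((2*B)) = (4 + B)*(1/(2*B)) = (4 + B)/(2*B))
M(O) = -2 + O (M(O) = O - 2 = -2 + O)
(M(U(2))*(-6))*(14/(-9)) = ((-2 + (½)*(4 + 2)/2)*(-6))*(14/(-9)) = ((-2 + (½)*(½)*6)*(-6))*(14*(-⅑)) = ((-2 + 3/2)*(-6))*(-14/9) = -½*(-6)*(-14/9) = 3*(-14/9) = -14/3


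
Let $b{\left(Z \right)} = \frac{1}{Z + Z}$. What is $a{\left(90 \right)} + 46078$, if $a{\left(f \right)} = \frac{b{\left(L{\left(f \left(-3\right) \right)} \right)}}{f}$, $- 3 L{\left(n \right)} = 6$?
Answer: $\frac{16588079}{360} \approx 46078.0$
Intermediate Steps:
$L{\left(n \right)} = -2$ ($L{\left(n \right)} = \left(- \frac{1}{3}\right) 6 = -2$)
$b{\left(Z \right)} = \frac{1}{2 Z}$
$a{\left(f \right)} = - \frac{1}{4 f}$ ($a{\left(f \right)} = \frac{\frac{1}{2} \frac{1}{-2}}{f} = \frac{\frac{1}{2} \left(- \frac{1}{2}\right)}{f} = - \frac{1}{4 f}$)
$a{\left(90 \right)} + 46078 = - \frac{1}{4 \cdot 90} + 46078 = \left(- \frac{1}{4}\right) \frac{1}{90} + 46078 = - \frac{1}{360} + 46078 = \frac{16588079}{360}$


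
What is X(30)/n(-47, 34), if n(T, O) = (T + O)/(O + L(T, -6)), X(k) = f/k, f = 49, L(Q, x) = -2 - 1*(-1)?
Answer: -539/130 ≈ -4.1462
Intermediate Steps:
L(Q, x) = -1 (L(Q, x) = -2 + 1 = -1)
X(k) = 49/k
n(T, O) = (O + T)/(-1 + O) (n(T, O) = (T + O)/(O - 1) = (O + T)/(-1 + O))
X(30)/n(-47, 34) = (49/30)/(((34 - 47)/(-1 + 34))) = (49*(1/30))/((-13/33)) = 49/(30*(((1/33)*(-13)))) = 49/(30*(-13/33)) = (49/30)*(-33/13) = -539/130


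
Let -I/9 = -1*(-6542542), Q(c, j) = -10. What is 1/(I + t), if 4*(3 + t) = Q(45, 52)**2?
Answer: -1/58882856 ≈ -1.6983e-8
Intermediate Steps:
I = -58882878 (I = -(-9)*(-6542542) = -9*6542542 = -58882878)
t = 22 (t = -3 + (1/4)*(-10)**2 = -3 + (1/4)*100 = -3 + 25 = 22)
1/(I + t) = 1/(-58882878 + 22) = 1/(-58882856) = -1/58882856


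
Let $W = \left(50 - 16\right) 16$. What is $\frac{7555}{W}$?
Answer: $\frac{7555}{544} \approx 13.888$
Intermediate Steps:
$W = 544$ ($W = 34 \cdot 16 = 544$)
$\frac{7555}{W} = \frac{7555}{544}$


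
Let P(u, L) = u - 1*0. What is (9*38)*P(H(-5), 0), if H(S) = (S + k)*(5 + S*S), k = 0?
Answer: -51300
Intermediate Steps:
H(S) = S*(5 + S²) (H(S) = (S + 0)*(5 + S*S) = S*(5 + S²))
P(u, L) = u (P(u, L) = u + 0 = u)
(9*38)*P(H(-5), 0) = (9*38)*(-5*(5 + (-5)²)) = 342*(-5*(5 + 25)) = 342*(-5*30) = 342*(-150) = -51300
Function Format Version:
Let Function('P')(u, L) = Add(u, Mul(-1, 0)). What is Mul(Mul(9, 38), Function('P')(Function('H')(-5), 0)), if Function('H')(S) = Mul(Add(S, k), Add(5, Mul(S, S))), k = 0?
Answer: -51300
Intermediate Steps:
Function('H')(S) = Mul(S, Add(5, Pow(S, 2))) (Function('H')(S) = Mul(Add(S, 0), Add(5, Mul(S, S))) = Mul(S, Add(5, Pow(S, 2))))
Function('P')(u, L) = u (Function('P')(u, L) = Add(u, 0) = u)
Mul(Mul(9, 38), Function('P')(Function('H')(-5), 0)) = Mul(Mul(9, 38), Mul(-5, Add(5, Pow(-5, 2)))) = Mul(342, Mul(-5, Add(5, 25))) = Mul(342, Mul(-5, 30)) = Mul(342, -150) = -51300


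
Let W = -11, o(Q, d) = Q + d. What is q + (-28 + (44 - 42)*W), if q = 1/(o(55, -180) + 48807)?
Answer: -2434099/48682 ≈ -50.000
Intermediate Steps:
q = 1/48682 (q = 1/((55 - 180) + 48807) = 1/(-125 + 48807) = 1/48682 ≈ 2.0541e-5)
q + (-28 + (44 - 42)*W) = 1/48682 + (-28 + (44 - 42)*(-11)) = 1/48682 + (-28 + 2*(-11)) = 1/48682 + (-28 - 22) = 1/48682 - 50 = -2434099/48682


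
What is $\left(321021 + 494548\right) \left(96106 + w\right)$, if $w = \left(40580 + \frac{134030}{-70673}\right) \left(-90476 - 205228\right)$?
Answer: $- \frac{691607514596588811238}{70673} \approx -9.786 \cdot 10^{15}$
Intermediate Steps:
$w = - \frac{848012925972240}{70673}$ ($w = \left(40580 + 134030 \left(- \frac{1}{70673}\right)\right) \left(-295704\right) = \left(40580 - \frac{134030}{70673}\right) \left(-295704\right) = \frac{2867776310}{70673} \left(-295704\right) = - \frac{848012925972240}{70673} \approx -1.1999 \cdot 10^{10}$)
$\left(321021 + 494548\right) \left(96106 + w\right) = \left(321021 + 494548\right) \left(96106 - \frac{848012925972240}{70673}\right) = 815569 \left(- \frac{848006133872902}{70673}\right) = - \frac{691607514596588811238}{70673}$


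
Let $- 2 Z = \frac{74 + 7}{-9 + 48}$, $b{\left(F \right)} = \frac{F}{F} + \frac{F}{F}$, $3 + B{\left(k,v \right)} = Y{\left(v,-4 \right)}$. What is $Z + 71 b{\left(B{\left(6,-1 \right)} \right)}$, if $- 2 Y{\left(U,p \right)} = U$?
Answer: $\frac{3665}{26} \approx 140.96$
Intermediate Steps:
$Y{\left(U,p \right)} = - \frac{U}{2}$
$B{\left(k,v \right)} = -3 - \frac{v}{2}$
$b{\left(F \right)} = 2$ ($b{\left(F \right)} = 1 + 1 = 2$)
$Z = - \frac{27}{26}$ ($Z = - \frac{\left(74 + 7\right) \frac{1}{-9 + 48}}{2} = - \frac{81 \cdot \frac{1}{39}}{2} = \left(- \frac{1}{2}\right) \frac{27}{13} = - \frac{27}{26} \approx -1.0385$)
$Z + 71 b{\left(B{\left(6,-1 \right)} \right)} = - \frac{27}{26} + 71 \cdot 2 = - \frac{27}{26} + 142 = \frac{3665}{26}$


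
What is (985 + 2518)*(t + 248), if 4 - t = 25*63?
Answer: -4634469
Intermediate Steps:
t = -1571 (t = 4 - 25*63 = 4 - 1*1575 = 4 - 1575 = -1571)
(985 + 2518)*(t + 248) = (985 + 2518)*(-1571 + 248) = 3503*(-1323) = -4634469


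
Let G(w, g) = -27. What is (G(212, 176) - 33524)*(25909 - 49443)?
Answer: 789589234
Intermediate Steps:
(G(212, 176) - 33524)*(25909 - 49443) = (-27 - 33524)*(25909 - 49443) = -33551*(-23534) = 789589234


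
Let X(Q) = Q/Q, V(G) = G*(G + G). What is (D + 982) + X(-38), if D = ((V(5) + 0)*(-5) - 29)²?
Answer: 78824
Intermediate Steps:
V(G) = 2*G² (V(G) = G*(2*G) = 2*G²)
X(Q) = 1
D = 77841 (D = ((2*5² + 0)*(-5) - 29)² = ((2*25 + 0)*(-5) - 29)² = ((50 + 0)*(-5) - 29)² = (50*(-5) - 29)² = (-250 - 29)² = (-279)² = 77841)
(D + 982) + X(-38) = (77841 + 982) + 1 = 78823 + 1 = 78824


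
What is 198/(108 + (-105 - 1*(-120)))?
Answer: 66/41 ≈ 1.6098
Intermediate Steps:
198/(108 + (-105 - 1*(-120))) = 198/(108 + (-105 + 120)) = 198/(108 + 15) = 198/123 = (1/123)*198 = 66/41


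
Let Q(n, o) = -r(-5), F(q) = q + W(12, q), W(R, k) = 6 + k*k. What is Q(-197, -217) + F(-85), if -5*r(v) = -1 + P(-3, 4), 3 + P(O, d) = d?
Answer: 7146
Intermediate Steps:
P(O, d) = -3 + d
W(R, k) = 6 + k²
r(v) = 0 (r(v) = -(-1 + (-3 + 4))/5 = -(-1 + 1)/5 = -⅕*0 = 0)
F(q) = 6 + q + q² (F(q) = q + (6 + q²) = 6 + q + q²)
Q(n, o) = 0 (Q(n, o) = -1*0 = 0)
Q(-197, -217) + F(-85) = 0 + (6 - 85 + (-85)²) = 0 + (6 - 85 + 7225) = 0 + 7146 = 7146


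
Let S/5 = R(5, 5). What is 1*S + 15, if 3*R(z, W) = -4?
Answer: 25/3 ≈ 8.3333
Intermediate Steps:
R(z, W) = -4/3 (R(z, W) = (⅓)*(-4) = -4/3)
S = -20/3 (S = 5*(-4/3) = -20/3 ≈ -6.6667)
1*S + 15 = 1*(-20/3) + 15 = -20/3 + 15 = 25/3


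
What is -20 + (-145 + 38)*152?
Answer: -16284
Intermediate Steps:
-20 + (-145 + 38)*152 = -20 - 107*152 = -20 - 16264 = -16284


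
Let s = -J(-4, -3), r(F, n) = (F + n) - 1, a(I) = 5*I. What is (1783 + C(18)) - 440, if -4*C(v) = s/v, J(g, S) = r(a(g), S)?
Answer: 4028/3 ≈ 1342.7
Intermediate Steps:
r(F, n) = -1 + F + n
J(g, S) = -1 + S + 5*g (J(g, S) = -1 + 5*g + S = -1 + S + 5*g)
s = 24 (s = -(-1 - 3 + 5*(-4)) = -(-1 - 3 - 20) = -1*(-24) = 24)
C(v) = -6/v
(1783 + C(18)) - 440 = (1783 - 6/18) - 440 = (1783 - 6*1/18) - 440 = (1783 - ⅓) - 440 = 5348/3 - 440 = 4028/3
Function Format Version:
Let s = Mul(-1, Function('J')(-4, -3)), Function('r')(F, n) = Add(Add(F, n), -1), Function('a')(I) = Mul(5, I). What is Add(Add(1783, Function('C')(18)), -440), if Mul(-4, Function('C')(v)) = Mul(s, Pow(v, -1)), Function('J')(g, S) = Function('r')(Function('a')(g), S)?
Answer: Rational(4028, 3) ≈ 1342.7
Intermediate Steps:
Function('r')(F, n) = Add(-1, F, n)
Function('J')(g, S) = Add(-1, S, Mul(5, g)) (Function('J')(g, S) = Add(-1, Mul(5, g), S) = Add(-1, S, Mul(5, g)))
s = 24 (s = Mul(-1, Add(-1, -3, Mul(5, -4))) = Mul(-1, Add(-1, -3, -20)) = Mul(-1, -24) = 24)
Function('C')(v) = Mul(-6, Pow(v, -1)) (Function('C')(v) = Mul(Rational(-1, 4), Mul(24, Pow(v, -1))) = Mul(-6, Pow(v, -1)))
Add(Add(1783, Function('C')(18)), -440) = Add(Add(1783, Mul(-6, Pow(18, -1))), -440) = Add(Add(1783, Mul(-6, Rational(1, 18))), -440) = Add(Add(1783, Rational(-1, 3)), -440) = Add(Rational(5348, 3), -440) = Rational(4028, 3)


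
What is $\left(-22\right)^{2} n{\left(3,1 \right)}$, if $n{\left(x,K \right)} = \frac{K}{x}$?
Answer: $\frac{484}{3} \approx 161.33$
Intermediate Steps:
$\left(-22\right)^{2} n{\left(3,1 \right)} = \left(-22\right)^{2} \cdot 1 \cdot \frac{1}{3} = 484 \cdot 1 \cdot \frac{1}{3} = 484 \cdot \frac{1}{3} = \frac{484}{3}$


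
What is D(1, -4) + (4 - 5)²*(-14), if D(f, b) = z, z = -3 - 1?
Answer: -18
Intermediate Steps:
z = -4
D(f, b) = -4
D(1, -4) + (4 - 5)²*(-14) = -4 + (4 - 5)²*(-14) = -4 + (-1)²*(-14) = -4 + 1*(-14) = -4 - 14 = -18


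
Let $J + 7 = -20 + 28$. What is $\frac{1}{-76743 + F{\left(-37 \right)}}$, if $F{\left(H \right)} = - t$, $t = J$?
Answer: $- \frac{1}{76744} \approx -1.303 \cdot 10^{-5}$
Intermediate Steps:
$J = 1$ ($J = -7 + \left(-20 + 28\right) = -7 + 8 = 1$)
$t = 1$
$F{\left(H \right)} = -1$ ($F{\left(H \right)} = \left(-1\right) 1 = -1$)
$\frac{1}{-76743 + F{\left(-37 \right)}} = \frac{1}{-76743 - 1} = \frac{1}{-76744} = - \frac{1}{76744}$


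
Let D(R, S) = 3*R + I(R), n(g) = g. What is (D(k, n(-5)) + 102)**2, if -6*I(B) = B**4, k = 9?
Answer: 3721041/4 ≈ 9.3026e+5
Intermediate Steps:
I(B) = -B**4/6
D(R, S) = 3*R - R**4/6
(D(k, n(-5)) + 102)**2 = ((1/6)*9*(18 - 1*9**3) + 102)**2 = ((1/6)*9*(18 - 1*729) + 102)**2 = ((1/6)*9*(18 - 729) + 102)**2 = ((1/6)*9*(-711) + 102)**2 = (-2133/2 + 102)**2 = (-1929/2)**2 = 3721041/4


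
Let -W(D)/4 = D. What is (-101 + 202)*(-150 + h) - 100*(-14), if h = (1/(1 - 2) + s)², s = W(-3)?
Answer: -1529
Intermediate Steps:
W(D) = -4*D
s = 12 (s = -4*(-3) = 12)
h = 121 (h = (1/(1 - 2) + 12)² = (1/(-1) + 12)² = (-1 + 12)² = 11² = 121)
(-101 + 202)*(-150 + h) - 100*(-14) = (-101 + 202)*(-150 + 121) - 100*(-14) = 101*(-29) + 1400 = -2929 + 1400 = -1529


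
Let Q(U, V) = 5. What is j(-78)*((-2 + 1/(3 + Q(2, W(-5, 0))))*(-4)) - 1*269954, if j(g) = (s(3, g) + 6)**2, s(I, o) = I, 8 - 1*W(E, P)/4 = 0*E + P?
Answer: -538693/2 ≈ -2.6935e+5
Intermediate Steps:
W(E, P) = 32 - 4*P (W(E, P) = 32 - 4*(0*E + P) = 32 - 4*(0 + P) = 32 - 4*P)
j(g) = 81 (j(g) = (3 + 6)**2 = 9**2 = 81)
j(-78)*((-2 + 1/(3 + Q(2, W(-5, 0))))*(-4)) - 1*269954 = 81*((-2 + 1/(3 + 5))*(-4)) - 1*269954 = 81*((-2 + 1/8)*(-4)) - 269954 = 81*(-15/8*(-4)) - 269954 = 81*(15/2) - 269954 = 1215/2 - 269954 = -538693/2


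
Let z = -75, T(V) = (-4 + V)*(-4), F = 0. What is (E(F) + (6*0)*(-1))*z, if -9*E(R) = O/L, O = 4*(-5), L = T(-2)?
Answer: -125/18 ≈ -6.9444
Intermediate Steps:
T(V) = 16 - 4*V
L = 24 (L = 16 - 4*(-2) = 16 + 8 = 24)
O = -20
E(R) = 5/54 (E(R) = -(-20)/(9*24) = -⅑*(-⅚) = 5/54)
(E(F) + (6*0)*(-1))*z = (5/54 + (6*0)*(-1))*(-75) = (5/54 + 0*(-1))*(-75) = (5/54 + 0)*(-75) = (5/54)*(-75) = -125/18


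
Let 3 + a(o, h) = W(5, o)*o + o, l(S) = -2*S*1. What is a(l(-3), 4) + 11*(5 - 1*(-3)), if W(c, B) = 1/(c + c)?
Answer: 458/5 ≈ 91.600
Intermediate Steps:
W(c, B) = 1/(2*c)
l(S) = -2*S
a(o, h) = -3 + 11*o/10 (a(o, h) = -3 + (((1/2)/5)*o + o) = -3 + (((1/2)*(1/5))*o + o) = -3 + (o/10 + o) = -3 + 11*o/10)
a(l(-3), 4) + 11*(5 - 1*(-3)) = (-3 + 11*(-2*(-3))/10) + 11*(5 - 1*(-3)) = (-3 + (11/10)*6) + 11*(5 + 3) = (-3 + 33/5) + 11*8 = 18/5 + 88 = 458/5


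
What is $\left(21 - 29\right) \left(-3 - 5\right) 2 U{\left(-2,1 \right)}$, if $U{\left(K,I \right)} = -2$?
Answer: $-256$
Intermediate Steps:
$\left(21 - 29\right) \left(-3 - 5\right) 2 U{\left(-2,1 \right)} = \left(21 - 29\right) \left(-3 - 5\right) 2 \left(-2\right) = - 8 \left(-3 - 5\right) 2 \left(-2\right) = - 8 \left(-8\right) 2 \left(-2\right) = - 8 \left(\left(-16\right) \left(-2\right)\right) = \left(-8\right) 32 = -256$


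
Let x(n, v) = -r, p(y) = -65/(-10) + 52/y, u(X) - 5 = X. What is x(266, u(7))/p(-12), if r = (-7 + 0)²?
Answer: -294/13 ≈ -22.615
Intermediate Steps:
r = 49 (r = (-7)² = 49)
u(X) = 5 + X
p(y) = 13/2 + 52/y (p(y) = -65*(-⅒) + 52/y = 13/2 + 52/y)
x(n, v) = -49 (x(n, v) = -1*49 = -49)
x(266, u(7))/p(-12) = -49/(13/2 + 52/(-12)) = -49/(13/2 + 52*(-1/12)) = -49/(13/2 - 13/3) = -49/13/6 = -49*6/13 = -294/13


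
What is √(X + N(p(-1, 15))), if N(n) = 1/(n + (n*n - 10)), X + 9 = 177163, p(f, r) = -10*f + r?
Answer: √1133785610/80 ≈ 420.90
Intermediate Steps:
p(f, r) = r - 10*f
X = 177154 (X = -9 + 177163 = 177154)
N(n) = 1/(-10 + n + n²) (N(n) = 1/(n + (n² - 10)) = 1/(n + (-10 + n²)) = 1/(-10 + n + n²))
√(X + N(p(-1, 15))) = √(177154 + 1/(-10 + (15 - 10*(-1)) + (15 - 10*(-1))²)) = √(177154 + 1/(-10 + (15 + 10) + (15 + 10)²)) = √(177154 + 1/(-10 + 25 + 25²)) = √(177154 + 1/(-10 + 25 + 625)) = √(177154 + 1/640) = √(113378561/640) = √1133785610/80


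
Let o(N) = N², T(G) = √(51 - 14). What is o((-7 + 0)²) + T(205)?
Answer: 2401 + √37 ≈ 2407.1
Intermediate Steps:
T(G) = √37
o((-7 + 0)²) + T(205) = ((-7 + 0)²)² + √37 = ((-7)²)² + √37 = 49² + √37 = 2401 + √37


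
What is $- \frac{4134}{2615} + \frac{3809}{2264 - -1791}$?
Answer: $- \frac{1360567}{2120765} \approx -0.64155$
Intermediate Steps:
$- \frac{4134}{2615} + \frac{3809}{2264 - -1791} = \left(-4134\right) \frac{1}{2615} + \frac{3809}{2264 + 1791} = - \frac{4134}{2615} + \frac{3809}{4055} = - \frac{1360567}{2120765}$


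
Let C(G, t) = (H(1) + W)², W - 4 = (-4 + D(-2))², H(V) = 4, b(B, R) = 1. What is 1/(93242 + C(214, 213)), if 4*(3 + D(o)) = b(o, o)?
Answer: 256/24604401 ≈ 1.0405e-5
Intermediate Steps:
D(o) = -11/4 (D(o) = -3 + (¼)*1 = -3 + ¼ = -11/4)
W = 793/16 (W = 4 + (-4 - 11/4)² = 4 + (-27/4)² = 4 + 729/16 = 793/16 ≈ 49.563)
C(G, t) = 734449/256 (C(G, t) = (4 + 793/16)² = (857/16)² = 734449/256)
1/(93242 + C(214, 213)) = 1/(93242 + 734449/256) = 1/(24604401/256) = 256/24604401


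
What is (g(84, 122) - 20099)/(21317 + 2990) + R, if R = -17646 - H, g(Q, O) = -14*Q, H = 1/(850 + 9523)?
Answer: -4449421582988/252136511 ≈ -17647.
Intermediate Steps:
H = 1/10373 ≈ 9.6404e-5
R = -183041959/10373 (R = -17646 - 1*1/10373 = -17646 - 1/10373 = -183041959/10373 ≈ -17646.)
(g(84, 122) - 20099)/(21317 + 2990) + R = (-14*84 - 20099)/(21317 + 2990) - 183041959/10373 = (-1176 - 20099)/24307 - 183041959/10373 = -21275*1/24307 - 183041959/10373 = -21275/24307 - 183041959/10373 = -4449421582988/252136511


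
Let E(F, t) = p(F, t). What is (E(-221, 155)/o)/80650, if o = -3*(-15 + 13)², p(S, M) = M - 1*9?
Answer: -73/483900 ≈ -0.00015086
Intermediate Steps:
p(S, M) = -9 + M (p(S, M) = M - 9 = -9 + M)
E(F, t) = -9 + t
o = -12 (o = -3*(-2)² = -3*4 = -12)
(E(-221, 155)/o)/80650 = ((-9 + 155)/(-12))/80650 = (146*(-1/12))*(1/80650) = -73/6*1/80650 = -73/483900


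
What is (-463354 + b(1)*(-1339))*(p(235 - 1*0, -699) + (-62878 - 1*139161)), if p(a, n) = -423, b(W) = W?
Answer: 94082674166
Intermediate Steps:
(-463354 + b(1)*(-1339))*(p(235 - 1*0, -699) + (-62878 - 1*139161)) = (-463354 + 1*(-1339))*(-423 + (-62878 - 1*139161)) = (-463354 - 1339)*(-423 + (-62878 - 139161)) = -464693*(-423 - 202039) = -464693*(-202462) = 94082674166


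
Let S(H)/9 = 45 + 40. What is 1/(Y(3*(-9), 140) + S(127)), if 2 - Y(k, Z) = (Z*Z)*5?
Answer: -1/97233 ≈ -1.0285e-5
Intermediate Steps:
S(H) = 765 (S(H) = 9*(45 + 40) = 9*85 = 765)
Y(k, Z) = 2 - 5*Z² (Y(k, Z) = 2 - Z*Z*5 = 2 - Z²*5 = 2 - 5*Z²)
1/(Y(3*(-9), 140) + S(127)) = 1/((2 - 5*140²) + 765) = 1/((2 - 5*19600) + 765) = 1/((2 - 98000) + 765) = 1/(-97998 + 765) = 1/(-97233) = -1/97233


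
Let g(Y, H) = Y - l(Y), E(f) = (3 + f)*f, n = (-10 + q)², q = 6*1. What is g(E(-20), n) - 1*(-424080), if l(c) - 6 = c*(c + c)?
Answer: 193214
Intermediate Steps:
l(c) = 6 + 2*c² (l(c) = 6 + c*(c + c) = 6 + c*(2*c) = 6 + 2*c²)
q = 6
n = 16 (n = (-10 + 6)² = (-4)² = 16)
E(f) = f*(3 + f)
g(Y, H) = -6 + Y - 2*Y² (g(Y, H) = Y - (6 + 2*Y²) = Y + (-6 - 2*Y²) = -6 + Y - 2*Y²)
g(E(-20), n) - 1*(-424080) = (-6 - 20*(3 - 20) - 2*400*(3 - 20)²) - 1*(-424080) = (-6 - 20*(-17) - 2*(-20*(-17))²) + 424080 = (-6 + 340 - 2*340²) + 424080 = (-6 + 340 - 2*115600) + 424080 = (-6 + 340 - 231200) + 424080 = -230866 + 424080 = 193214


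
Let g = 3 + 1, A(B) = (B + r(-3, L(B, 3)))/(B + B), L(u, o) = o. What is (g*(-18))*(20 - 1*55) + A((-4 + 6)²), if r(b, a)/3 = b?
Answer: 20155/8 ≈ 2519.4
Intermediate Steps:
r(b, a) = 3*b
A(B) = (-9 + B)/(2*B) (A(B) = (B + 3*(-3))/(B + B) = (B - 9)/((2*B)) = (-9 + B)*(1/(2*B)) = (-9 + B)/(2*B))
g = 4
(g*(-18))*(20 - 1*55) + A((-4 + 6)²) = (4*(-18))*(20 - 1*55) + (-9 + (-4 + 6)²)/(2*((-4 + 6)²)) = -72*(20 - 55) + (-9 + 2²)/(2*(2²)) = -72*(-35) + (½)*(-9 + 4)/4 = 2520 + (½)*(¼)*(-5) = 2520 - 5/8 = 20155/8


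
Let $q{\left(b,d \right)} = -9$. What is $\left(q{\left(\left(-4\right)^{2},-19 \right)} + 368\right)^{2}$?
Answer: $128881$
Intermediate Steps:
$\left(q{\left(\left(-4\right)^{2},-19 \right)} + 368\right)^{2} = \left(-9 + 368\right)^{2} = 359^{2} = 128881$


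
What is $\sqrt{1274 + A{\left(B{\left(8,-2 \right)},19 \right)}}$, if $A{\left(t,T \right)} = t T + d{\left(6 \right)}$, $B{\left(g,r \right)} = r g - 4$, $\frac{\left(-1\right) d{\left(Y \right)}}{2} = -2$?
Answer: $\sqrt{898} \approx 29.967$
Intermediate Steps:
$d{\left(Y \right)} = 4$ ($d{\left(Y \right)} = \left(-2\right) \left(-2\right) = 4$)
$B{\left(g,r \right)} = -4 + g r$ ($B{\left(g,r \right)} = g r - 4 = -4 + g r$)
$A{\left(t,T \right)} = 4 + T t$ ($A{\left(t,T \right)} = t T + 4 = T t + 4 = 4 + T t$)
$\sqrt{1274 + A{\left(B{\left(8,-2 \right)},19 \right)}} = \sqrt{1274 + \left(4 + 19 \left(-4 + 8 \left(-2\right)\right)\right)} = \sqrt{1274 + \left(4 + 19 \left(-4 - 16\right)\right)} = \sqrt{1274 + \left(4 + 19 \left(-20\right)\right)} = \sqrt{1274 + \left(4 - 380\right)} = \sqrt{1274 - 376} = \sqrt{898}$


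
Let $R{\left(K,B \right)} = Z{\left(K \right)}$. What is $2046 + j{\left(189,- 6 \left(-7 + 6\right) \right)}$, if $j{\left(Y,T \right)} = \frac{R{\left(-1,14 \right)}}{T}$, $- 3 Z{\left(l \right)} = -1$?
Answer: $\frac{36829}{18} \approx 2046.1$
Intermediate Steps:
$Z{\left(l \right)} = \frac{1}{3}$ ($Z{\left(l \right)} = \left(- \frac{1}{3}\right) \left(-1\right) = \frac{1}{3}$)
$R{\left(K,B \right)} = \frac{1}{3}$
$j{\left(Y,T \right)} = \frac{1}{3 T}$
$2046 + j{\left(189,- 6 \left(-7 + 6\right) \right)} = 2046 + \frac{1}{3 \left(- 6 \left(-7 + 6\right)\right)} = 2046 + \frac{1}{3 \left(\left(-6\right) \left(-1\right)\right)} = 2046 + \frac{1}{3 \cdot 6} = 2046 + \frac{1}{3} \cdot \frac{1}{6} = 2046 + \frac{1}{18} = \frac{36829}{18}$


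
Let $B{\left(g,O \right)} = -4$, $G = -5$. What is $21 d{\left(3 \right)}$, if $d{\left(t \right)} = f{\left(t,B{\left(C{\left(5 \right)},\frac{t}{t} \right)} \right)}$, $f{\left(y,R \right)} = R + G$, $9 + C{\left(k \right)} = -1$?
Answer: $-189$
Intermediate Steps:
$C{\left(k \right)} = -10$ ($C{\left(k \right)} = -9 - 1 = -10$)
$f{\left(y,R \right)} = -5 + R$ ($f{\left(y,R \right)} = R - 5 = -5 + R$)
$d{\left(t \right)} = -9$ ($d{\left(t \right)} = -5 - 4 = -9$)
$21 d{\left(3 \right)} = 21 \left(-9\right) = -189$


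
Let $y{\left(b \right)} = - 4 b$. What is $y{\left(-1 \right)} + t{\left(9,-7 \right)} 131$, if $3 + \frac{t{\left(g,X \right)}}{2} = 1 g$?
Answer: $1576$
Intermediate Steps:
$t{\left(g,X \right)} = -6 + 2 g$ ($t{\left(g,X \right)} = -6 + 2 \cdot 1 g = -6 + 2 g$)
$y{\left(-1 \right)} + t{\left(9,-7 \right)} 131 = \left(-4\right) \left(-1\right) + \left(-6 + 2 \cdot 9\right) 131 = 4 + \left(-6 + 18\right) 131 = 4 + 12 \cdot 131 = 4 + 1572 = 1576$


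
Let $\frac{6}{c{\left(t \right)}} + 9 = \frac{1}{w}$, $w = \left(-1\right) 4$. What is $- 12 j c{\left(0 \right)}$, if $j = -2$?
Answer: $- \frac{576}{37} \approx -15.568$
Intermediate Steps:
$w = -4$
$c{\left(t \right)} = - \frac{24}{37}$ ($c{\left(t \right)} = \frac{6}{-9 + \frac{1}{-4}} = \frac{6}{-9 - \frac{1}{4}} = \frac{6}{- \frac{37}{4}} = 6 \left(- \frac{4}{37}\right) = - \frac{24}{37}$)
$- 12 j c{\left(0 \right)} = \left(-12\right) \left(-2\right) \left(- \frac{24}{37}\right) = 24 \left(- \frac{24}{37}\right) = - \frac{576}{37}$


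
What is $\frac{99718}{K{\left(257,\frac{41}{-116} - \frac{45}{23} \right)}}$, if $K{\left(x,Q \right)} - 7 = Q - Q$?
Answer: $\frac{99718}{7} \approx 14245.0$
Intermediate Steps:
$K{\left(x,Q \right)} = 7$ ($K{\left(x,Q \right)} = 7 + \left(Q - Q\right) = 7 + 0 = 7$)
$\frac{99718}{K{\left(257,\frac{41}{-116} - \frac{45}{23} \right)}} = \frac{99718}{7}$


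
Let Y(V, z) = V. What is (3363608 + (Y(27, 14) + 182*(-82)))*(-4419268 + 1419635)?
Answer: -10044904023063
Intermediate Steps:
(3363608 + (Y(27, 14) + 182*(-82)))*(-4419268 + 1419635) = (3363608 + (27 + 182*(-82)))*(-4419268 + 1419635) = (3363608 + (27 - 14924))*(-2999633) = (3363608 - 14897)*(-2999633) = 3348711*(-2999633) = -10044904023063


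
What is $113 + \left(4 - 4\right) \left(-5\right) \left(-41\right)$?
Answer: $113$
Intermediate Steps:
$113 + \left(4 - 4\right) \left(-5\right) \left(-41\right) = 113 + 0 \left(-5\right) \left(-41\right) = 113 + 0 \left(-41\right) = 113 + 0 = 113$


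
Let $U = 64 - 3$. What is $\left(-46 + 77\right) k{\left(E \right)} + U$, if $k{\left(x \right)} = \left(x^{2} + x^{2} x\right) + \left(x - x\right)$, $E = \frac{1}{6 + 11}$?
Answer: $\frac{300251}{4913} \approx 61.114$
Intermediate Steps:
$E = \frac{1}{17} \approx 0.058824$
$U = 61$ ($U = 64 - 3 = 61$)
$k{\left(x \right)} = x^{2} + x^{3}$ ($k{\left(x \right)} = \left(x^{2} + x^{3}\right) + 0 = x^{2} + x^{3}$)
$\left(-46 + 77\right) k{\left(E \right)} + U = \left(-46 + 77\right) \frac{1 + \frac{1}{17}}{289} + 61 = 31 \cdot \frac{1}{289} \cdot \frac{18}{17} + 61 = 31 \cdot \frac{18}{4913} + 61 = \frac{558}{4913} + 61 = \frac{300251}{4913}$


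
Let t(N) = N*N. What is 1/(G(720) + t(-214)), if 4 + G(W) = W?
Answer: 1/46512 ≈ 2.1500e-5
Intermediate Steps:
t(N) = N²
G(W) = -4 + W
1/(G(720) + t(-214)) = 1/((-4 + 720) + (-214)²) = 1/(716 + 45796) = 1/46512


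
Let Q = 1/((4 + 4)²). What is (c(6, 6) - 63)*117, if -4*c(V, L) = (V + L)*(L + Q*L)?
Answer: -304317/32 ≈ -9509.9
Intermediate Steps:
Q = 1/64 (Q = 1/(8²) = 1/64 ≈ 0.015625)
c(V, L) = -65*L*(L + V)/256 (c(V, L) = -(V + L)*(L + L/64)/4 = -(L + V)*65*L/64/4 = -65*L*(L + V)/256)
(c(6, 6) - 63)*117 = (-65/256*6*(6 + 6) - 63)*117 = (-65/256*6*12 - 63)*117 = (-585/32 - 63)*117 = -2601/32*117 = -304317/32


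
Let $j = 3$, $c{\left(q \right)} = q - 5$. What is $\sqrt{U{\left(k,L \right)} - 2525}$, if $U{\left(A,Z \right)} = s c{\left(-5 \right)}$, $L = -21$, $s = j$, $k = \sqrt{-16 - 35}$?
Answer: $i \sqrt{2555} \approx 50.547 i$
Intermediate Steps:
$c{\left(q \right)} = -5 + q$ ($c{\left(q \right)} = q - 5 = -5 + q$)
$k = i \sqrt{51}$ ($k = \sqrt{-51} = i \sqrt{51} \approx 7.1414 i$)
$s = 3$
$U{\left(A,Z \right)} = -30$ ($U{\left(A,Z \right)} = 3 \left(-5 - 5\right) = 3 \left(-10\right) = -30$)
$\sqrt{U{\left(k,L \right)} - 2525} = \sqrt{-30 - 2525} = \sqrt{-2555} = i \sqrt{2555}$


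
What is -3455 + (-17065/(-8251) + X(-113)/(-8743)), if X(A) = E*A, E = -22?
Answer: -249109806006/72138493 ≈ -3453.2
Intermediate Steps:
X(A) = -22*A
-3455 + (-17065/(-8251) + X(-113)/(-8743)) = -3455 + (-17065/(-8251) - 22*(-113)/(-8743)) = -3455 + (-17065*(-1/8251) + 2486*(-1/8743)) = -3455 + (17065/8251 - 2486/8743) = -3455 + 128687309/72138493 = -249109806006/72138493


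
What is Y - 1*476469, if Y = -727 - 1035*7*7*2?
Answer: -578626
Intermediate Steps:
Y = -102157 (Y = -727 - 50715*2 = -727 - 1035*98 = -727 - 101430 = -102157)
Y - 1*476469 = -102157 - 1*476469 = -102157 - 476469 = -578626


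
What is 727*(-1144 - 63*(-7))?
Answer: -511081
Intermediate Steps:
727*(-1144 - 63*(-7)) = 727*(-1144 + 441) = 727*(-703) = -511081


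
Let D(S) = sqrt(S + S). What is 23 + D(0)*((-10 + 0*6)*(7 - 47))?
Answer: 23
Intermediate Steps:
D(S) = sqrt(2)*sqrt(S) (D(S) = sqrt(2*S) = sqrt(2)*sqrt(S))
23 + D(0)*((-10 + 0*6)*(7 - 47)) = 23 + (sqrt(2)*sqrt(0))*((-10 + 0*6)*(7 - 47)) = 23 + (sqrt(2)*0)*((-10 + 0)*(-40)) = 23 + 0*(-10*(-40)) = 23 + 0*400 = 23 + 0 = 23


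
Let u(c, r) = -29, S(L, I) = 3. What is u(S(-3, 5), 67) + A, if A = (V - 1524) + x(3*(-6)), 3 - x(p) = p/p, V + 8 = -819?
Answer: -2378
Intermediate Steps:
V = -827 (V = -8 - 819 = -827)
x(p) = 2 (x(p) = 3 - p/p = 3 - 1*1 = 3 - 1 = 2)
A = -2349 (A = (-827 - 1524) + 2 = -2351 + 2 = -2349)
u(S(-3, 5), 67) + A = -29 - 2349 = -2378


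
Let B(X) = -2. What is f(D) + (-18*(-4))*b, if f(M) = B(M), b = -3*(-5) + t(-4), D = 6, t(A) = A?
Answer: 790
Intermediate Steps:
b = 11 (b = -3*(-5) - 4 = 15 - 4 = 11)
f(M) = -2
f(D) + (-18*(-4))*b = -2 - 18*(-4)*11 = -2 + 72*11 = -2 + 792 = 790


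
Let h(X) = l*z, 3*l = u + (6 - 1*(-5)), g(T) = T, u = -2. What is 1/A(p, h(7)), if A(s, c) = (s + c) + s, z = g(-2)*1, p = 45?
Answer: 1/84 ≈ 0.011905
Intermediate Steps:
l = 3 (l = (-2 + (6 - 1*(-5)))/3 = (-2 + (6 + 5))/3 = (-2 + 11)/3 = (1/3)*9 = 3)
z = -2 (z = -2*1 = -2)
h(X) = -6 (h(X) = 3*(-2) = -6)
A(s, c) = c + 2*s (A(s, c) = (c + s) + s = c + 2*s)
1/A(p, h(7)) = 1/(-6 + 2*45) = 1/(-6 + 90) = 1/84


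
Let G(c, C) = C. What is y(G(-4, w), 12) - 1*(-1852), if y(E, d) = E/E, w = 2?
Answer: 1853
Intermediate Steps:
y(E, d) = 1
y(G(-4, w), 12) - 1*(-1852) = 1 - 1*(-1852) = 1 + 1852 = 1853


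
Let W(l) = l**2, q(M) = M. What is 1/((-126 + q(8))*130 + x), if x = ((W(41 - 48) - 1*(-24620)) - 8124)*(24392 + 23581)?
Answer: 1/793697945 ≈ 1.2599e-9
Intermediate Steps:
x = 793713285 (x = (((41 - 48)**2 - 1*(-24620)) - 8124)*(24392 + 23581) = (((-7)**2 + 24620) - 8124)*47973 = ((49 + 24620) - 8124)*47973 = (24669 - 8124)*47973 = 16545*47973 = 793713285)
1/((-126 + q(8))*130 + x) = 1/((-126 + 8)*130 + 793713285) = 1/(-118*130 + 793713285) = 1/(-15340 + 793713285) = 1/793697945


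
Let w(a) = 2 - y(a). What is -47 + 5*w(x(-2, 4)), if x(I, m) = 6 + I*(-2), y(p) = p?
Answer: -87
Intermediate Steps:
x(I, m) = 6 - 2*I
w(a) = 2 - a
-47 + 5*w(x(-2, 4)) = -47 + 5*(2 - (6 - 2*(-2))) = -47 + 5*(2 - (6 + 4)) = -47 + 5*(2 - 1*10) = -47 + 5*(2 - 10) = -47 + 5*(-8) = -47 - 40 = -87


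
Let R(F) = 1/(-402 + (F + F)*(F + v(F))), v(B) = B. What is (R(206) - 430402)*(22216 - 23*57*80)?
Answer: 3012488419783356/84671 ≈ 3.5579e+10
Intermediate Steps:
R(F) = 1/(-402 + 4*F²) (R(F) = 1/(-402 + (F + F)*(F + F)) = 1/(-402 + (2*F)*(2*F)) = 1/(-402 + 4*F²))
(R(206) - 430402)*(22216 - 23*57*80) = (1/(2*(-201 + 2*206²)) - 430402)*(22216 - 23*57*80) = (1/(2*(-201 + 2*42436)) - 430402)*(22216 - 1311*80) = (1/(2*(-201 + 84872)) - 430402)*(22216 - 104880) = ((½)/84671 - 430402)*(-82664) = ((½)*(1/84671) - 430402)*(-82664) = (1/169342 - 430402)*(-82664) = -72885135483/169342*(-82664) = 3012488419783356/84671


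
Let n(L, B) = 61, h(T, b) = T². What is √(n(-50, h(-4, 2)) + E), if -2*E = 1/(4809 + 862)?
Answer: √7847087462/11342 ≈ 7.8102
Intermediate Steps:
E = -1/11342 (E = -1/(2*(4809 + 862)) = -½/5671 = -½*1/5671 = -1/11342 ≈ -8.8168e-5)
√(n(-50, h(-4, 2)) + E) = √(61 - 1/11342) = √(691861/11342) = √7847087462/11342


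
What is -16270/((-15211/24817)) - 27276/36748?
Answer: 3709355060521/139743457 ≈ 26544.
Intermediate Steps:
-16270/((-15211/24817)) - 27276/36748 = -16270/((-15211*1/24817)) - 27276*1/36748 = -16270/(-15211/24817) - 6819/9187 = -16270*(-24817/15211) - 6819/9187 = 403772590/15211 - 6819/9187 = 3709355060521/139743457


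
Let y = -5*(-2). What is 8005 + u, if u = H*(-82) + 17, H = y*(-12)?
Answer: 17862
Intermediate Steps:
y = 10
H = -120 (H = 10*(-12) = -120)
u = 9857 (u = -120*(-82) + 17 = 9840 + 17 = 9857)
8005 + u = 8005 + 9857 = 17862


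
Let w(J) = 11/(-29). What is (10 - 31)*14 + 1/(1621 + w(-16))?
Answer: -13817383/46998 ≈ -294.00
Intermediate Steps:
w(J) = -11/29 (w(J) = 11*(-1/29) = -11/29)
(10 - 31)*14 + 1/(1621 + w(-16)) = (10 - 31)*14 + 1/(1621 - 11/29) = -21*14 + 1/(46998/29) = -294 + 29/46998 = -13817383/46998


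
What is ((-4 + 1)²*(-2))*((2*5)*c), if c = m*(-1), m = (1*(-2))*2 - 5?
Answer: -1620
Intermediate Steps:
m = -9 (m = -2*2 - 5 = -4 - 5 = -9)
c = 9 (c = -9*(-1) = 9)
((-4 + 1)²*(-2))*((2*5)*c) = ((-4 + 1)²*(-2))*((2*5)*9) = ((-3)²*(-2))*(10*9) = (9*(-2))*90 = -18*90 = -1620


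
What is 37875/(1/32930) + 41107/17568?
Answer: 21911226881107/17568 ≈ 1.2472e+9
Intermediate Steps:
37875/(1/32930) + 41107/17568 = 37875/(1/32930) + 41107*(1/17568) = 37875*32930 + 41107/17568 = 1247223750 + 41107/17568 = 21911226881107/17568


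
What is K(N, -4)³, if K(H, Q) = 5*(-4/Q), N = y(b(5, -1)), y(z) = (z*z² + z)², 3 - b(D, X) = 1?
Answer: 125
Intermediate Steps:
b(D, X) = 2 (b(D, X) = 3 - 1*1 = 3 - 1 = 2)
y(z) = (z + z³)² (y(z) = (z³ + z)² = (z + z³)²)
N = 100 (N = 2²*(1 + 2²)² = 4*(1 + 4)² = 4*5² = 4*25 = 100)
K(H, Q) = -20/Q
K(N, -4)³ = (-20/(-4))³ = (-20*(-¼))³ = 5³ = 125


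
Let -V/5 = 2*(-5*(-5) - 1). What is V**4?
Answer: 3317760000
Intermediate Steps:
V = -240 (V = -10*(-5*(-5) - 1) = -10*(25 - 1) = -10*24 = -5*48 = -240)
V**4 = (-240)**4 = 3317760000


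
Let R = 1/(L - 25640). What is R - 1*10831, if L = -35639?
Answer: -663712850/61279 ≈ -10831.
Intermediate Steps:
R = -1/61279 (R = 1/(-35639 - 25640) = 1/(-61279) = -1/61279 ≈ -1.6319e-5)
R - 1*10831 = -1/61279 - 1*10831 = -1/61279 - 10831 = -663712850/61279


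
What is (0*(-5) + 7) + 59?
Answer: 66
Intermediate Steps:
(0*(-5) + 7) + 59 = (0 + 7) + 59 = 7 + 59 = 66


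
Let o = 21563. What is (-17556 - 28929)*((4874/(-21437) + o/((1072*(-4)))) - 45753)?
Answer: 195524455026611835/91921856 ≈ 2.1271e+9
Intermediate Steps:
(-17556 - 28929)*((4874/(-21437) + o/((1072*(-4)))) - 45753) = (-17556 - 28929)*((4874/(-21437) + 21563/((1072*(-4)))) - 45753) = -46485*((4874*(-1/21437) + 21563/(-4288)) - 45753) = -46485*((-4874/21437 + 21563*(-1/4288)) - 45753) = -46485*((-4874/21437 - 21563/4288) - 45753) = -46485*(-483145743/91921856 - 45753) = -46485*(-4206183823311/91921856) = 195524455026611835/91921856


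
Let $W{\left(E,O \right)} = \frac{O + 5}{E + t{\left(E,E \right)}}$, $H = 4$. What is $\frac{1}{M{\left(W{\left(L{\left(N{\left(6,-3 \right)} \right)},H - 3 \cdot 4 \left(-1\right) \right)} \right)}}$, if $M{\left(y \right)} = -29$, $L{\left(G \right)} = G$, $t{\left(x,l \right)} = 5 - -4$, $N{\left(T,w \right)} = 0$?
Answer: $- \frac{1}{29} \approx -0.034483$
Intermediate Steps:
$t{\left(x,l \right)} = 9$ ($t{\left(x,l \right)} = 5 + 4 = 9$)
$W{\left(E,O \right)} = \frac{5 + O}{9 + E}$ ($W{\left(E,O \right)} = \frac{O + 5}{E + 9} = \frac{5 + O}{9 + E}$)
$\frac{1}{M{\left(W{\left(L{\left(N{\left(6,-3 \right)} \right)},H - 3 \cdot 4 \left(-1\right) \right)} \right)}} = \frac{1}{-29} = - \frac{1}{29}$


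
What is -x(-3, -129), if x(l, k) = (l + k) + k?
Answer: 261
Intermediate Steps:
x(l, k) = l + 2*k (x(l, k) = (k + l) + k = l + 2*k)
-x(-3, -129) = -(-3 + 2*(-129)) = -(-3 - 258) = -1*(-261) = 261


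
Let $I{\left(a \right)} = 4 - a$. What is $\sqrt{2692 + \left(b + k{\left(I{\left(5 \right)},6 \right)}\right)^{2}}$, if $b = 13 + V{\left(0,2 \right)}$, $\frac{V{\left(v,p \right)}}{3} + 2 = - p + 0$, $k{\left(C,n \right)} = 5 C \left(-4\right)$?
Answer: $\sqrt{3133} \approx 55.973$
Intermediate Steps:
$k{\left(C,n \right)} = - 20 C$
$V{\left(v,p \right)} = -6 - 3 p$ ($V{\left(v,p \right)} = -6 + 3 \left(- p + 0\right) = -6 + 3 \left(- p\right) = -6 - 3 p$)
$b = 1$ ($b = 13 - 12 = 1$)
$\sqrt{2692 + \left(b + k{\left(I{\left(5 \right)},6 \right)}\right)^{2}} = \sqrt{2692 + \left(1 - 20 \left(4 - 5\right)\right)^{2}} = \sqrt{2692 + \left(1 - -20\right)^{2}} = \sqrt{2692 + \left(1 + 20\right)^{2}} = \sqrt{2692 + 21^{2}} = \sqrt{2692 + 441} = \sqrt{3133}$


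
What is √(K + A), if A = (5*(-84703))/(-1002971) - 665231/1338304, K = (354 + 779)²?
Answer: √36138167323483067071341535335/167785012648 ≈ 1133.0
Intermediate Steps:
K = 1283689 (K = 1133² = 1283689)
A = -100415582741/1342280101184 (A = -423515*(-1/1002971) - 665231*1/1338304 = 423515/1002971 - 665231/1338304 = -100415582741/1342280101184 ≈ -0.074810)
√(K + A) = √(1283689 - 100415582741/1342280101184) = √(1723070100393205035/1342280101184) = √36138167323483067071341535335/167785012648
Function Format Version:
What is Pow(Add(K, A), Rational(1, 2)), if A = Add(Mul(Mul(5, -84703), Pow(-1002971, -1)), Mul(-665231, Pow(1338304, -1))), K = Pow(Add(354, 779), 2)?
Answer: Mul(Rational(1, 167785012648), Pow(36138167323483067071341535335, Rational(1, 2))) ≈ 1133.0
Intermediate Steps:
K = 1283689 (K = Pow(1133, 2) = 1283689)
A = Rational(-100415582741, 1342280101184) (A = Add(Mul(-423515, Rational(-1, 1002971)), Mul(-665231, Rational(1, 1338304))) = Add(Rational(423515, 1002971), Rational(-665231, 1338304)) = Rational(-100415582741, 1342280101184) ≈ -0.074810)
Pow(Add(K, A), Rational(1, 2)) = Pow(Add(1283689, Rational(-100415582741, 1342280101184)), Rational(1, 2)) = Pow(Rational(1723070100393205035, 1342280101184), Rational(1, 2)) = Mul(Rational(1, 167785012648), Pow(36138167323483067071341535335, Rational(1, 2)))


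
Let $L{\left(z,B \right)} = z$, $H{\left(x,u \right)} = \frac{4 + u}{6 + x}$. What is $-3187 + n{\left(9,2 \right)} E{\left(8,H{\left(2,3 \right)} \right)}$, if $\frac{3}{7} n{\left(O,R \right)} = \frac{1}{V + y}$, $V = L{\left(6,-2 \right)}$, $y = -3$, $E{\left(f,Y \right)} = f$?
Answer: $- \frac{28627}{9} \approx -3180.8$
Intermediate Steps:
$H{\left(x,u \right)} = \frac{4 + u}{6 + x}$
$V = 6$
$n{\left(O,R \right)} = \frac{7}{9}$ ($n{\left(O,R \right)} = \frac{7}{3 \left(6 - 3\right)} = \frac{7}{3 \cdot 3} = \frac{7}{3} \cdot \frac{1}{3} = \frac{7}{9}$)
$-3187 + n{\left(9,2 \right)} E{\left(8,H{\left(2,3 \right)} \right)} = -3187 + \frac{7}{9} \cdot 8 = -3187 + \frac{56}{9} = - \frac{28627}{9}$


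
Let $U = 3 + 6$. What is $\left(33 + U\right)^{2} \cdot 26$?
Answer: $45864$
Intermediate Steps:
$U = 9$
$\left(33 + U\right)^{2} \cdot 26 = \left(33 + 9\right)^{2} \cdot 26 = 42^{2} \cdot 26 = 1764 \cdot 26 = 45864$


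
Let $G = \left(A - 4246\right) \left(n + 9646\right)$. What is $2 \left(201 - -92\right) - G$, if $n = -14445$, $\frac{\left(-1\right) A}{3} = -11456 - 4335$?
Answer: $206967059$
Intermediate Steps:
$A = 47373$ ($A = - 3 \left(-11456 - 4335\right) = \left(-3\right) \left(-15791\right) = 47373$)
$G = -206966473$ ($G = \left(47373 - 4246\right) \left(-14445 + 9646\right) = 43127 \left(-4799\right) = -206966473$)
$2 \left(201 - -92\right) - G = 2 \left(201 - -92\right) - -206966473 = 2 \left(201 + 92\right) + 206966473 = 2 \cdot 293 + 206966473 = 586 + 206966473 = 206967059$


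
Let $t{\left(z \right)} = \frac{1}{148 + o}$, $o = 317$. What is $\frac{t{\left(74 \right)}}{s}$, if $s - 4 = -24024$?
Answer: $- \frac{1}{11169300} \approx -8.9531 \cdot 10^{-8}$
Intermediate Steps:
$s = -24020$ ($s = 4 - 24024 = -24020$)
$t{\left(z \right)} = \frac{1}{465}$ ($t{\left(z \right)} = \frac{1}{148 + 317} = \frac{1}{465}$)
$\frac{t{\left(74 \right)}}{s} = \frac{1}{465 \left(-24020\right)} = \frac{1}{465} \left(- \frac{1}{24020}\right) = - \frac{1}{11169300}$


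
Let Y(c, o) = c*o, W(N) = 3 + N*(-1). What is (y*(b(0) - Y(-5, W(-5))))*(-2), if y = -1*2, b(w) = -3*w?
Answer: 160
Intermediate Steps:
W(N) = 3 - N
y = -2
(y*(b(0) - Y(-5, W(-5))))*(-2) = -2*(-3*0 - (-5)*(3 - 1*(-5)))*(-2) = -2*(0 - (-5)*(3 + 5))*(-2) = -2*(0 - (-5)*8)*(-2) = -2*(0 - 1*(-40))*(-2) = -2*(0 + 40)*(-2) = -2*40*(-2) = -80*(-2) = 160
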